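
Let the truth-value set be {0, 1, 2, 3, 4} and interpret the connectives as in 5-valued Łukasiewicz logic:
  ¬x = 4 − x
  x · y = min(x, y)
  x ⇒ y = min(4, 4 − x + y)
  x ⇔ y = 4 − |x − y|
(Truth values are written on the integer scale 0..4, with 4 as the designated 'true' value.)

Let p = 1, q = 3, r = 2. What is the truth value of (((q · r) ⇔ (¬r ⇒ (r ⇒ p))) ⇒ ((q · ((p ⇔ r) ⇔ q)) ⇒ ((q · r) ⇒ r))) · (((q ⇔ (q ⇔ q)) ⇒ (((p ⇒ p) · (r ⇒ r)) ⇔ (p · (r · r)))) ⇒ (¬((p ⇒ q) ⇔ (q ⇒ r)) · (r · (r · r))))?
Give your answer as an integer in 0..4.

q · r = 3 · 2 = 2
¬r = ¬2 = 2
r ⇒ p = 2 ⇒ 1 = 3
¬r ⇒ (r ⇒ p) = 2 ⇒ 3 = 4
(q · r) ⇔ (¬r ⇒ (r ⇒ p)) = 2 ⇔ 4 = 2
p ⇔ r = 1 ⇔ 2 = 3
(p ⇔ r) ⇔ q = 3 ⇔ 3 = 4
q · ((p ⇔ r) ⇔ q) = 3 · 4 = 3
q · r = 3 · 2 = 2
(q · r) ⇒ r = 2 ⇒ 2 = 4
(q · ((p ⇔ r) ⇔ q)) ⇒ ((q · r) ⇒ r) = 3 ⇒ 4 = 4
((q · r) ⇔ (¬r ⇒ (r ⇒ p))) ⇒ ((q · ((p ⇔ r) ⇔ q)) ⇒ ((q · r) ⇒ r)) = 2 ⇒ 4 = 4
q ⇔ q = 3 ⇔ 3 = 4
q ⇔ (q ⇔ q) = 3 ⇔ 4 = 3
p ⇒ p = 1 ⇒ 1 = 4
r ⇒ r = 2 ⇒ 2 = 4
(p ⇒ p) · (r ⇒ r) = 4 · 4 = 4
r · r = 2 · 2 = 2
p · (r · r) = 1 · 2 = 1
((p ⇒ p) · (r ⇒ r)) ⇔ (p · (r · r)) = 4 ⇔ 1 = 1
(q ⇔ (q ⇔ q)) ⇒ (((p ⇒ p) · (r ⇒ r)) ⇔ (p · (r · r))) = 3 ⇒ 1 = 2
p ⇒ q = 1 ⇒ 3 = 4
q ⇒ r = 3 ⇒ 2 = 3
(p ⇒ q) ⇔ (q ⇒ r) = 4 ⇔ 3 = 3
¬((p ⇒ q) ⇔ (q ⇒ r)) = ¬3 = 1
r · r = 2 · 2 = 2
r · (r · r) = 2 · 2 = 2
¬((p ⇒ q) ⇔ (q ⇒ r)) · (r · (r · r)) = 1 · 2 = 1
((q ⇔ (q ⇔ q)) ⇒ (((p ⇒ p) · (r ⇒ r)) ⇔ (p · (r · r)))) ⇒ (¬((p ⇒ q) ⇔ (q ⇒ r)) · (r · (r · r))) = 2 ⇒ 1 = 3
(((q · r) ⇔ (¬r ⇒ (r ⇒ p))) ⇒ ((q · ((p ⇔ r) ⇔ q)) ⇒ ((q · r) ⇒ r))) · (((q ⇔ (q ⇔ q)) ⇒ (((p ⇒ p) · (r ⇒ r)) ⇔ (p · (r · r)))) ⇒ (¬((p ⇒ q) ⇔ (q ⇒ r)) · (r · (r · r)))) = 4 · 3 = 3

3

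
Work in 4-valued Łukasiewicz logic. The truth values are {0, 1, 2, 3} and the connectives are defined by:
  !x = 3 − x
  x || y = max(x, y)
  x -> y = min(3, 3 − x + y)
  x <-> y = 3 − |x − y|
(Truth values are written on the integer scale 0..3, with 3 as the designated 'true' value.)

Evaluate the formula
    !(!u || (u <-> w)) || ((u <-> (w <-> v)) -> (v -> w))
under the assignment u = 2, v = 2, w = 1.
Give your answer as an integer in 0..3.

!u = !2 = 1
u <-> w = 2 <-> 1 = 2
!u || (u <-> w) = 1 || 2 = 2
!(!u || (u <-> w)) = !2 = 1
w <-> v = 1 <-> 2 = 2
u <-> (w <-> v) = 2 <-> 2 = 3
v -> w = 2 -> 1 = 2
(u <-> (w <-> v)) -> (v -> w) = 3 -> 2 = 2
!(!u || (u <-> w)) || ((u <-> (w <-> v)) -> (v -> w)) = 1 || 2 = 2

2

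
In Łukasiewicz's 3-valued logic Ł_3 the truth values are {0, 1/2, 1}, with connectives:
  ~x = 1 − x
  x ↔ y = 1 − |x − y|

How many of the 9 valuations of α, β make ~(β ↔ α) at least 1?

α = 0, β = 0 ↦ 0  <
α = 0, β = 1/2 ↦ 1/2  <
α = 0, β = 1 ↦ 1  ≥
α = 1/2, β = 0 ↦ 1/2  <
α = 1/2, β = 1/2 ↦ 0  <
α = 1/2, β = 1 ↦ 1/2  <
α = 1, β = 0 ↦ 1  ≥
α = 1, β = 1/2 ↦ 1/2  <
α = 1, β = 1 ↦ 0  <
So 2 of the 9 assignments meet the threshold.

2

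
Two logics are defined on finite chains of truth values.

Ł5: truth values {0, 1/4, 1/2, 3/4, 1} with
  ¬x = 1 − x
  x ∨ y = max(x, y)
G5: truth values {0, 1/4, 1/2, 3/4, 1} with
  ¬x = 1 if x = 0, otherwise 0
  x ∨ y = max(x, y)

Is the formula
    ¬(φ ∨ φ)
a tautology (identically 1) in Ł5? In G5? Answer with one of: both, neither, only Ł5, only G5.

In Ł5: at φ = 1/4 the value is 3/4 — not a tautology.
In G5: at φ = 1/4 the value is 0 — not a tautology.

neither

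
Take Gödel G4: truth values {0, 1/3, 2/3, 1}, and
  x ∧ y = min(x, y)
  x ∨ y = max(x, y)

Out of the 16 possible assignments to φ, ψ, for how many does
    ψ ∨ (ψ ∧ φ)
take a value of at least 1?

4

φ = 0, ψ = 0 ↦ 0  <
φ = 0, ψ = 1/3 ↦ 1/3  <
φ = 0, ψ = 2/3 ↦ 2/3  <
φ = 0, ψ = 1 ↦ 1  ≥
φ = 1/3, ψ = 0 ↦ 0  <
φ = 1/3, ψ = 1/3 ↦ 1/3  <
φ = 1/3, ψ = 2/3 ↦ 2/3  <
φ = 1/3, ψ = 1 ↦ 1  ≥
φ = 2/3, ψ = 0 ↦ 0  <
φ = 2/3, ψ = 1/3 ↦ 1/3  <
φ = 2/3, ψ = 2/3 ↦ 2/3  <
φ = 2/3, ψ = 1 ↦ 1  ≥
φ = 1, ψ = 0 ↦ 0  <
φ = 1, ψ = 1/3 ↦ 1/3  <
φ = 1, ψ = 2/3 ↦ 2/3  <
φ = 1, ψ = 1 ↦ 1  ≥
So 4 of the 16 assignments meet the threshold.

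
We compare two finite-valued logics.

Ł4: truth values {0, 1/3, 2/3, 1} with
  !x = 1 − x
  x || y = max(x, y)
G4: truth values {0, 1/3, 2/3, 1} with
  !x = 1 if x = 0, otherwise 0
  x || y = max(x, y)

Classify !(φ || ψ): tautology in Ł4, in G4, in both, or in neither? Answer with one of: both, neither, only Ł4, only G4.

neither

In Ł4: at φ = 0, ψ = 1/3 the value is 2/3 — not a tautology.
In G4: at φ = 0, ψ = 1/3 the value is 0 — not a tautology.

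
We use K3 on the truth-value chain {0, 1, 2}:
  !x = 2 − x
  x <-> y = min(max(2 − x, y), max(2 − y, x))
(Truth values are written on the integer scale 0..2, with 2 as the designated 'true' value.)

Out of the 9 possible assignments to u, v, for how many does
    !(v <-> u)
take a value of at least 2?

u = 0, v = 0 ↦ 0  <
u = 0, v = 1 ↦ 1  <
u = 0, v = 2 ↦ 2  ≥
u = 1, v = 0 ↦ 1  <
u = 1, v = 1 ↦ 1  <
u = 1, v = 2 ↦ 1  <
u = 2, v = 0 ↦ 2  ≥
u = 2, v = 1 ↦ 1  <
u = 2, v = 2 ↦ 0  <
So 2 of the 9 assignments meet the threshold.

2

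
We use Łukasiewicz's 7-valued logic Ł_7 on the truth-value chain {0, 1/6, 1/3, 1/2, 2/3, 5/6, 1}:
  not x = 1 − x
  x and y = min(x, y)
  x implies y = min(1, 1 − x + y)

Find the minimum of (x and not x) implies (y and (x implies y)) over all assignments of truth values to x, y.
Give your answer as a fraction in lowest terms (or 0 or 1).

1/2

Take x = 1/2, y = 0:
not x = not 1/2 = 1/2
x and not x = 1/2 and 1/2 = 1/2
x implies y = 1/2 implies 0 = 1/2
y and (x implies y) = 0 and 1/2 = 0
(x and not x) implies (y and (x implies y)) = 1/2 implies 0 = 1/2
No assignment yields a value below 1/2, so this is the minimum.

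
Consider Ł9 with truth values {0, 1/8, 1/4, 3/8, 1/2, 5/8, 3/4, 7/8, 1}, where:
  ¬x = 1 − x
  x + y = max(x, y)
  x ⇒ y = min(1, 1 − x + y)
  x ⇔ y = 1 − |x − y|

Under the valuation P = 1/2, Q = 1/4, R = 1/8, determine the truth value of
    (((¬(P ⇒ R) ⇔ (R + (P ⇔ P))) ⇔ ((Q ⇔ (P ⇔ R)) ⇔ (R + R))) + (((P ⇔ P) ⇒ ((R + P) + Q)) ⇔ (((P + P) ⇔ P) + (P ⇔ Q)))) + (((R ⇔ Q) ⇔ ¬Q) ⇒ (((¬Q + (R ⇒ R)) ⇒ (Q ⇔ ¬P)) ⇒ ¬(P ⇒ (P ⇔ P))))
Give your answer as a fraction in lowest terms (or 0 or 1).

P ⇒ R = 1/2 ⇒ 1/8 = 5/8
¬(P ⇒ R) = ¬5/8 = 3/8
P ⇔ P = 1/2 ⇔ 1/2 = 1
R + (P ⇔ P) = 1/8 + 1 = 1
¬(P ⇒ R) ⇔ (R + (P ⇔ P)) = 3/8 ⇔ 1 = 3/8
P ⇔ R = 1/2 ⇔ 1/8 = 5/8
Q ⇔ (P ⇔ R) = 1/4 ⇔ 5/8 = 5/8
R + R = 1/8 + 1/8 = 1/8
(Q ⇔ (P ⇔ R)) ⇔ (R + R) = 5/8 ⇔ 1/8 = 1/2
(¬(P ⇒ R) ⇔ (R + (P ⇔ P))) ⇔ ((Q ⇔ (P ⇔ R)) ⇔ (R + R)) = 3/8 ⇔ 1/2 = 7/8
P ⇔ P = 1/2 ⇔ 1/2 = 1
R + P = 1/8 + 1/2 = 1/2
(R + P) + Q = 1/2 + 1/4 = 1/2
(P ⇔ P) ⇒ ((R + P) + Q) = 1 ⇒ 1/2 = 1/2
P + P = 1/2 + 1/2 = 1/2
(P + P) ⇔ P = 1/2 ⇔ 1/2 = 1
P ⇔ Q = 1/2 ⇔ 1/4 = 3/4
((P + P) ⇔ P) + (P ⇔ Q) = 1 + 3/4 = 1
((P ⇔ P) ⇒ ((R + P) + Q)) ⇔ (((P + P) ⇔ P) + (P ⇔ Q)) = 1/2 ⇔ 1 = 1/2
((¬(P ⇒ R) ⇔ (R + (P ⇔ P))) ⇔ ((Q ⇔ (P ⇔ R)) ⇔ (R + R))) + (((P ⇔ P) ⇒ ((R + P) + Q)) ⇔ (((P + P) ⇔ P) + (P ⇔ Q))) = 7/8 + 1/2 = 7/8
R ⇔ Q = 1/8 ⇔ 1/4 = 7/8
¬Q = ¬1/4 = 3/4
(R ⇔ Q) ⇔ ¬Q = 7/8 ⇔ 3/4 = 7/8
¬Q = ¬1/4 = 3/4
R ⇒ R = 1/8 ⇒ 1/8 = 1
¬Q + (R ⇒ R) = 3/4 + 1 = 1
¬P = ¬1/2 = 1/2
Q ⇔ ¬P = 1/4 ⇔ 1/2 = 3/4
(¬Q + (R ⇒ R)) ⇒ (Q ⇔ ¬P) = 1 ⇒ 3/4 = 3/4
P ⇔ P = 1/2 ⇔ 1/2 = 1
P ⇒ (P ⇔ P) = 1/2 ⇒ 1 = 1
¬(P ⇒ (P ⇔ P)) = ¬1 = 0
((¬Q + (R ⇒ R)) ⇒ (Q ⇔ ¬P)) ⇒ ¬(P ⇒ (P ⇔ P)) = 3/4 ⇒ 0 = 1/4
((R ⇔ Q) ⇔ ¬Q) ⇒ (((¬Q + (R ⇒ R)) ⇒ (Q ⇔ ¬P)) ⇒ ¬(P ⇒ (P ⇔ P))) = 7/8 ⇒ 1/4 = 3/8
(((¬(P ⇒ R) ⇔ (R + (P ⇔ P))) ⇔ ((Q ⇔ (P ⇔ R)) ⇔ (R + R))) + (((P ⇔ P) ⇒ ((R + P) + Q)) ⇔ (((P + P) ⇔ P) + (P ⇔ Q)))) + (((R ⇔ Q) ⇔ ¬Q) ⇒ (((¬Q + (R ⇒ R)) ⇒ (Q ⇔ ¬P)) ⇒ ¬(P ⇒ (P ⇔ P)))) = 7/8 + 3/8 = 7/8

7/8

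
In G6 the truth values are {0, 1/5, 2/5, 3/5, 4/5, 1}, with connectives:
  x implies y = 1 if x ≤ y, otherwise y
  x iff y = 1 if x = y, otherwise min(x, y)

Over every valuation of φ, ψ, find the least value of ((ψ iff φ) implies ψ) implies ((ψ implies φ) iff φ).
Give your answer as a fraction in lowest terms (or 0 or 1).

Take φ = 1/5, ψ = 0:
ψ iff φ = 0 iff 1/5 = 0
(ψ iff φ) implies ψ = 0 implies 0 = 1
ψ implies φ = 0 implies 1/5 = 1
(ψ implies φ) iff φ = 1 iff 1/5 = 1/5
((ψ iff φ) implies ψ) implies ((ψ implies φ) iff φ) = 1 implies 1/5 = 1/5
No assignment yields a value below 1/5, so this is the minimum.

1/5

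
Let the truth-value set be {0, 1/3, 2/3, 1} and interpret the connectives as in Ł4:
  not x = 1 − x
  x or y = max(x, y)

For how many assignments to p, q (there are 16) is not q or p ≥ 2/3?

p = 0, q = 0 ↦ 1  ≥
p = 0, q = 1/3 ↦ 2/3  ≥
p = 0, q = 2/3 ↦ 1/3  <
p = 0, q = 1 ↦ 0  <
p = 1/3, q = 0 ↦ 1  ≥
p = 1/3, q = 1/3 ↦ 2/3  ≥
p = 1/3, q = 2/3 ↦ 1/3  <
p = 1/3, q = 1 ↦ 1/3  <
p = 2/3, q = 0 ↦ 1  ≥
p = 2/3, q = 1/3 ↦ 2/3  ≥
p = 2/3, q = 2/3 ↦ 2/3  ≥
p = 2/3, q = 1 ↦ 2/3  ≥
p = 1, q = 0 ↦ 1  ≥
p = 1, q = 1/3 ↦ 1  ≥
p = 1, q = 2/3 ↦ 1  ≥
p = 1, q = 1 ↦ 1  ≥
So 12 of the 16 assignments meet the threshold.

12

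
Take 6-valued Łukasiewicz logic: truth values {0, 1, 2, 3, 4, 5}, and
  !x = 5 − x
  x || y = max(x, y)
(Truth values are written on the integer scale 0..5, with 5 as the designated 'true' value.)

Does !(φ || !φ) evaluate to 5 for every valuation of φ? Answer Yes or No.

Counterexample: take φ = 0.
!φ = !0 = 5
φ || !φ = 0 || 5 = 5
!(φ || !φ) = !5 = 0
This gives 0 ≠ 5.

No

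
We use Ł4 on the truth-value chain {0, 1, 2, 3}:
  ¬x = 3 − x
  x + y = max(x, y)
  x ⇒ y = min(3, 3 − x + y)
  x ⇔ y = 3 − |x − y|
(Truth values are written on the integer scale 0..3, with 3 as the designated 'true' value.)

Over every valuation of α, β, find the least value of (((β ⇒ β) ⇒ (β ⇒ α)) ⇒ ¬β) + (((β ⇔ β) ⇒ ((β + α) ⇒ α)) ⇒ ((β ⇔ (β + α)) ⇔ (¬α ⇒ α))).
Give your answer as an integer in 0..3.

2

Take α = 1, β = 1:
β ⇒ β = 1 ⇒ 1 = 3
β ⇒ α = 1 ⇒ 1 = 3
(β ⇒ β) ⇒ (β ⇒ α) = 3 ⇒ 3 = 3
¬β = ¬1 = 2
((β ⇒ β) ⇒ (β ⇒ α)) ⇒ ¬β = 3 ⇒ 2 = 2
β ⇔ β = 1 ⇔ 1 = 3
β + α = 1 + 1 = 1
(β + α) ⇒ α = 1 ⇒ 1 = 3
(β ⇔ β) ⇒ ((β + α) ⇒ α) = 3 ⇒ 3 = 3
β + α = 1 + 1 = 1
β ⇔ (β + α) = 1 ⇔ 1 = 3
¬α = ¬1 = 2
¬α ⇒ α = 2 ⇒ 1 = 2
(β ⇔ (β + α)) ⇔ (¬α ⇒ α) = 3 ⇔ 2 = 2
((β ⇔ β) ⇒ ((β + α) ⇒ α)) ⇒ ((β ⇔ (β + α)) ⇔ (¬α ⇒ α)) = 3 ⇒ 2 = 2
(((β ⇒ β) ⇒ (β ⇒ α)) ⇒ ¬β) + (((β ⇔ β) ⇒ ((β + α) ⇒ α)) ⇒ ((β ⇔ (β + α)) ⇔ (¬α ⇒ α))) = 2 + 2 = 2
No assignment yields a value below 2, so this is the minimum.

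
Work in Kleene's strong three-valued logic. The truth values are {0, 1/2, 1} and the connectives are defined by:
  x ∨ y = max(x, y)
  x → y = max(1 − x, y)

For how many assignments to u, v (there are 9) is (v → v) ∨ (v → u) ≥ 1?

u = 0, v = 0 ↦ 1  ≥
u = 0, v = 1/2 ↦ 1/2  <
u = 0, v = 1 ↦ 1  ≥
u = 1/2, v = 0 ↦ 1  ≥
u = 1/2, v = 1/2 ↦ 1/2  <
u = 1/2, v = 1 ↦ 1  ≥
u = 1, v = 0 ↦ 1  ≥
u = 1, v = 1/2 ↦ 1  ≥
u = 1, v = 1 ↦ 1  ≥
So 7 of the 9 assignments meet the threshold.

7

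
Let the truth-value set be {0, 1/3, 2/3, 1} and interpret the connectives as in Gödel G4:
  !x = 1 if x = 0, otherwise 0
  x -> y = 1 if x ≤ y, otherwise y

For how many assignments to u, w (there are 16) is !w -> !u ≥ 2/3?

13

u = 0, w = 0 ↦ 1  ≥
u = 0, w = 1/3 ↦ 1  ≥
u = 0, w = 2/3 ↦ 1  ≥
u = 0, w = 1 ↦ 1  ≥
u = 1/3, w = 0 ↦ 0  <
u = 1/3, w = 1/3 ↦ 1  ≥
u = 1/3, w = 2/3 ↦ 1  ≥
u = 1/3, w = 1 ↦ 1  ≥
u = 2/3, w = 0 ↦ 0  <
u = 2/3, w = 1/3 ↦ 1  ≥
u = 2/3, w = 2/3 ↦ 1  ≥
u = 2/3, w = 1 ↦ 1  ≥
u = 1, w = 0 ↦ 0  <
u = 1, w = 1/3 ↦ 1  ≥
u = 1, w = 2/3 ↦ 1  ≥
u = 1, w = 1 ↦ 1  ≥
So 13 of the 16 assignments meet the threshold.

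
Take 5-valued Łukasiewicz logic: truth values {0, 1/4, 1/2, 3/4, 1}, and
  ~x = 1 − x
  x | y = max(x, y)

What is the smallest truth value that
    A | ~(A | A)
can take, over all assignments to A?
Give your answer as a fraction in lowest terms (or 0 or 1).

1/2

Take A = 1/2:
A | A = 1/2 | 1/2 = 1/2
~(A | A) = ~1/2 = 1/2
A | ~(A | A) = 1/2 | 1/2 = 1/2
No assignment yields a value below 1/2, so this is the minimum.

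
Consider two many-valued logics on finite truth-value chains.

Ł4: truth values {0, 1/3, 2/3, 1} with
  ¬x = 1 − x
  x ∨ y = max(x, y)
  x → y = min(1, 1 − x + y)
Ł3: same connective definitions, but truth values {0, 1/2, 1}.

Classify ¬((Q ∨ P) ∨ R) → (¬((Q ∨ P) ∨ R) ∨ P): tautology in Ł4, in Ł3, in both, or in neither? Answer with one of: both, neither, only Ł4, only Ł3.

In Ł4: every assignment gives 1 — tautology.
In Ł3: every assignment gives 1 — tautology.

both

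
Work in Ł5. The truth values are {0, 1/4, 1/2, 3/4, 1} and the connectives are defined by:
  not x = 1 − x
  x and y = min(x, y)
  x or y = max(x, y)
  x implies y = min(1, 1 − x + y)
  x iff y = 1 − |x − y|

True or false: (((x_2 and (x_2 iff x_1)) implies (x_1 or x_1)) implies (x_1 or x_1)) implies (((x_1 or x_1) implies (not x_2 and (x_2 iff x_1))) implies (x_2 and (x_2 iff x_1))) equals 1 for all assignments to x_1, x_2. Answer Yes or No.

Counterexample: take x_1 = 1/4, x_2 = 0.
x_2 iff x_1 = 0 iff 1/4 = 3/4
x_2 and (x_2 iff x_1) = 0 and 3/4 = 0
x_1 or x_1 = 1/4 or 1/4 = 1/4
(x_2 and (x_2 iff x_1)) implies (x_1 or x_1) = 0 implies 1/4 = 1
x_1 or x_1 = 1/4 or 1/4 = 1/4
((x_2 and (x_2 iff x_1)) implies (x_1 or x_1)) implies (x_1 or x_1) = 1 implies 1/4 = 1/4
x_1 or x_1 = 1/4 or 1/4 = 1/4
not x_2 = not 0 = 1
x_2 iff x_1 = 0 iff 1/4 = 3/4
not x_2 and (x_2 iff x_1) = 1 and 3/4 = 3/4
(x_1 or x_1) implies (not x_2 and (x_2 iff x_1)) = 1/4 implies 3/4 = 1
x_2 iff x_1 = 0 iff 1/4 = 3/4
x_2 and (x_2 iff x_1) = 0 and 3/4 = 0
((x_1 or x_1) implies (not x_2 and (x_2 iff x_1))) implies (x_2 and (x_2 iff x_1)) = 1 implies 0 = 0
(((x_2 and (x_2 iff x_1)) implies (x_1 or x_1)) implies (x_1 or x_1)) implies (((x_1 or x_1) implies (not x_2 and (x_2 iff x_1))) implies (x_2 and (x_2 iff x_1))) = 1/4 implies 0 = 3/4
This gives 3/4 ≠ 1.

No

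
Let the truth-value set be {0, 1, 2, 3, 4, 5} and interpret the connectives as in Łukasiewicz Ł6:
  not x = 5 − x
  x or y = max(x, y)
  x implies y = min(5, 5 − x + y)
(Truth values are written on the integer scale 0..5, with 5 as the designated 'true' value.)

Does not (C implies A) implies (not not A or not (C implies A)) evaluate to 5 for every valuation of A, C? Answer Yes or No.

Yes

At A = 3, C = 4, for instance:
C implies A = 4 implies 3 = 4
not (C implies A) = not 4 = 1
not A = not 3 = 2
not not A = not 2 = 3
not not A or not (C implies A) = 3 or 1 = 3
not (C implies A) implies (not not A or not (C implies A)) = 1 implies 3 = 5
and checking the remaining 35 assignments likewise gives ≥ 5 in every case.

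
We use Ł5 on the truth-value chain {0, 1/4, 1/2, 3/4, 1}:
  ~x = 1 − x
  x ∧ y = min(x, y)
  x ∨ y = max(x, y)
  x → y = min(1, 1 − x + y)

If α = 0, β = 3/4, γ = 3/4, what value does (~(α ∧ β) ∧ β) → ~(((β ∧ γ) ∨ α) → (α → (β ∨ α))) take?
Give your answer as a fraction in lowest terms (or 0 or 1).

α ∧ β = 0 ∧ 3/4 = 0
~(α ∧ β) = ~0 = 1
~(α ∧ β) ∧ β = 1 ∧ 3/4 = 3/4
β ∧ γ = 3/4 ∧ 3/4 = 3/4
(β ∧ γ) ∨ α = 3/4 ∨ 0 = 3/4
β ∨ α = 3/4 ∨ 0 = 3/4
α → (β ∨ α) = 0 → 3/4 = 1
((β ∧ γ) ∨ α) → (α → (β ∨ α)) = 3/4 → 1 = 1
~(((β ∧ γ) ∨ α) → (α → (β ∨ α))) = ~1 = 0
(~(α ∧ β) ∧ β) → ~(((β ∧ γ) ∨ α) → (α → (β ∨ α))) = 3/4 → 0 = 1/4

1/4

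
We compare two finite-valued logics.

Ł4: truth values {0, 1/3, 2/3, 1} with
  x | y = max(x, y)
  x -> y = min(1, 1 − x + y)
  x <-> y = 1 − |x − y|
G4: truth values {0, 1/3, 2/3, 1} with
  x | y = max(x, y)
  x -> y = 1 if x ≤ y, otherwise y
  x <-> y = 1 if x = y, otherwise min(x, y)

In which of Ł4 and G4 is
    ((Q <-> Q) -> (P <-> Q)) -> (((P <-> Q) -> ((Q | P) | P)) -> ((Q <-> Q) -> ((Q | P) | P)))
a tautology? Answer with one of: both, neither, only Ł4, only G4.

both

In Ł4: every assignment gives 1 — tautology.
In G4: every assignment gives 1 — tautology.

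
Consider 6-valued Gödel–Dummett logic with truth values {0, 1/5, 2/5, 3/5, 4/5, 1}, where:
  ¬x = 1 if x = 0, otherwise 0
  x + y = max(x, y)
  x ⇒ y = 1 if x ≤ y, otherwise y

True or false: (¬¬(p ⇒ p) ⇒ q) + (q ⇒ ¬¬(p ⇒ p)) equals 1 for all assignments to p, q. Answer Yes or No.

At p = 4/5, q = 2/5, for instance:
p ⇒ p = 4/5 ⇒ 4/5 = 1
¬(p ⇒ p) = ¬1 = 0
¬¬(p ⇒ p) = ¬0 = 1
¬¬(p ⇒ p) ⇒ q = 1 ⇒ 2/5 = 2/5
q ⇒ ¬¬(p ⇒ p) = 2/5 ⇒ 1 = 1
(¬¬(p ⇒ p) ⇒ q) + (q ⇒ ¬¬(p ⇒ p)) = 2/5 + 1 = 1
and checking the remaining 35 assignments likewise gives ≥ 1 in every case.

Yes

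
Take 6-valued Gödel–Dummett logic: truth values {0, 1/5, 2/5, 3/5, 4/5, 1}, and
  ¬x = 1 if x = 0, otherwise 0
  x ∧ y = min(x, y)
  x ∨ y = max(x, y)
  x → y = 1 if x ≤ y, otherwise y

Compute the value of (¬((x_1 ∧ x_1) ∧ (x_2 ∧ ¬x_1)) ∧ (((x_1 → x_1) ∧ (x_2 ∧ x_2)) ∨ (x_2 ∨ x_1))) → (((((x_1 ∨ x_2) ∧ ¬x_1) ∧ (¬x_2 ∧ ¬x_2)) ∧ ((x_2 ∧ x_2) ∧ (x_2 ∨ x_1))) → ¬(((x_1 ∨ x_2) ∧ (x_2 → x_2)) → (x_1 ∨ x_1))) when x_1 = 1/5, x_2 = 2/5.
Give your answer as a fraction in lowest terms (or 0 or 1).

x_1 ∧ x_1 = 1/5 ∧ 1/5 = 1/5
¬x_1 = ¬1/5 = 0
x_2 ∧ ¬x_1 = 2/5 ∧ 0 = 0
(x_1 ∧ x_1) ∧ (x_2 ∧ ¬x_1) = 1/5 ∧ 0 = 0
¬((x_1 ∧ x_1) ∧ (x_2 ∧ ¬x_1)) = ¬0 = 1
x_1 → x_1 = 1/5 → 1/5 = 1
x_2 ∧ x_2 = 2/5 ∧ 2/5 = 2/5
(x_1 → x_1) ∧ (x_2 ∧ x_2) = 1 ∧ 2/5 = 2/5
x_2 ∨ x_1 = 2/5 ∨ 1/5 = 2/5
((x_1 → x_1) ∧ (x_2 ∧ x_2)) ∨ (x_2 ∨ x_1) = 2/5 ∨ 2/5 = 2/5
¬((x_1 ∧ x_1) ∧ (x_2 ∧ ¬x_1)) ∧ (((x_1 → x_1) ∧ (x_2 ∧ x_2)) ∨ (x_2 ∨ x_1)) = 1 ∧ 2/5 = 2/5
x_1 ∨ x_2 = 1/5 ∨ 2/5 = 2/5
¬x_1 = ¬1/5 = 0
(x_1 ∨ x_2) ∧ ¬x_1 = 2/5 ∧ 0 = 0
¬x_2 = ¬2/5 = 0
¬x_2 = ¬2/5 = 0
¬x_2 ∧ ¬x_2 = 0 ∧ 0 = 0
((x_1 ∨ x_2) ∧ ¬x_1) ∧ (¬x_2 ∧ ¬x_2) = 0 ∧ 0 = 0
x_2 ∧ x_2 = 2/5 ∧ 2/5 = 2/5
x_2 ∨ x_1 = 2/5 ∨ 1/5 = 2/5
(x_2 ∧ x_2) ∧ (x_2 ∨ x_1) = 2/5 ∧ 2/5 = 2/5
(((x_1 ∨ x_2) ∧ ¬x_1) ∧ (¬x_2 ∧ ¬x_2)) ∧ ((x_2 ∧ x_2) ∧ (x_2 ∨ x_1)) = 0 ∧ 2/5 = 0
x_1 ∨ x_2 = 1/5 ∨ 2/5 = 2/5
x_2 → x_2 = 2/5 → 2/5 = 1
(x_1 ∨ x_2) ∧ (x_2 → x_2) = 2/5 ∧ 1 = 2/5
x_1 ∨ x_1 = 1/5 ∨ 1/5 = 1/5
((x_1 ∨ x_2) ∧ (x_2 → x_2)) → (x_1 ∨ x_1) = 2/5 → 1/5 = 1/5
¬(((x_1 ∨ x_2) ∧ (x_2 → x_2)) → (x_1 ∨ x_1)) = ¬1/5 = 0
((((x_1 ∨ x_2) ∧ ¬x_1) ∧ (¬x_2 ∧ ¬x_2)) ∧ ((x_2 ∧ x_2) ∧ (x_2 ∨ x_1))) → ¬(((x_1 ∨ x_2) ∧ (x_2 → x_2)) → (x_1 ∨ x_1)) = 0 → 0 = 1
(¬((x_1 ∧ x_1) ∧ (x_2 ∧ ¬x_1)) ∧ (((x_1 → x_1) ∧ (x_2 ∧ x_2)) ∨ (x_2 ∨ x_1))) → (((((x_1 ∨ x_2) ∧ ¬x_1) ∧ (¬x_2 ∧ ¬x_2)) ∧ ((x_2 ∧ x_2) ∧ (x_2 ∨ x_1))) → ¬(((x_1 ∨ x_2) ∧ (x_2 → x_2)) → (x_1 ∨ x_1))) = 2/5 → 1 = 1

1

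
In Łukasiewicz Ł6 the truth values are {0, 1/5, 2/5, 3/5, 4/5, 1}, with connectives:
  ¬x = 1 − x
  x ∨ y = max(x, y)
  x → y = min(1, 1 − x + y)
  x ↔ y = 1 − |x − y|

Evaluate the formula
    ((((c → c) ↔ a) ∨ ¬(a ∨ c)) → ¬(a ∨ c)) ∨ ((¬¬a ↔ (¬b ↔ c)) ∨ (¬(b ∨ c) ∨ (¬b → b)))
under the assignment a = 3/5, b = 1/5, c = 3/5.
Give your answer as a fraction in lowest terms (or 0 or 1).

4/5

c → c = 3/5 → 3/5 = 1
(c → c) ↔ a = 1 ↔ 3/5 = 3/5
a ∨ c = 3/5 ∨ 3/5 = 3/5
¬(a ∨ c) = ¬3/5 = 2/5
((c → c) ↔ a) ∨ ¬(a ∨ c) = 3/5 ∨ 2/5 = 3/5
a ∨ c = 3/5 ∨ 3/5 = 3/5
¬(a ∨ c) = ¬3/5 = 2/5
(((c → c) ↔ a) ∨ ¬(a ∨ c)) → ¬(a ∨ c) = 3/5 → 2/5 = 4/5
¬a = ¬3/5 = 2/5
¬¬a = ¬2/5 = 3/5
¬b = ¬1/5 = 4/5
¬b ↔ c = 4/5 ↔ 3/5 = 4/5
¬¬a ↔ (¬b ↔ c) = 3/5 ↔ 4/5 = 4/5
b ∨ c = 1/5 ∨ 3/5 = 3/5
¬(b ∨ c) = ¬3/5 = 2/5
¬b = ¬1/5 = 4/5
¬b → b = 4/5 → 1/5 = 2/5
¬(b ∨ c) ∨ (¬b → b) = 2/5 ∨ 2/5 = 2/5
(¬¬a ↔ (¬b ↔ c)) ∨ (¬(b ∨ c) ∨ (¬b → b)) = 4/5 ∨ 2/5 = 4/5
((((c → c) ↔ a) ∨ ¬(a ∨ c)) → ¬(a ∨ c)) ∨ ((¬¬a ↔ (¬b ↔ c)) ∨ (¬(b ∨ c) ∨ (¬b → b))) = 4/5 ∨ 4/5 = 4/5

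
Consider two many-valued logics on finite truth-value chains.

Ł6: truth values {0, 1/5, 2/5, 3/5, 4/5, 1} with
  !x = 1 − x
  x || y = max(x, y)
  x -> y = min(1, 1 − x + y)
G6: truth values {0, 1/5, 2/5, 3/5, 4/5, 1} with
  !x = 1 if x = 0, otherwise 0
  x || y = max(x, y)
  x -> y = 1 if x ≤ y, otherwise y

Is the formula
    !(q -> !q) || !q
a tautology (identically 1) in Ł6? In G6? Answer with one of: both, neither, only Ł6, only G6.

only G6

In Ł6: at q = 1/5 the value is 4/5 — not a tautology.
In G6: every assignment gives 1 — tautology.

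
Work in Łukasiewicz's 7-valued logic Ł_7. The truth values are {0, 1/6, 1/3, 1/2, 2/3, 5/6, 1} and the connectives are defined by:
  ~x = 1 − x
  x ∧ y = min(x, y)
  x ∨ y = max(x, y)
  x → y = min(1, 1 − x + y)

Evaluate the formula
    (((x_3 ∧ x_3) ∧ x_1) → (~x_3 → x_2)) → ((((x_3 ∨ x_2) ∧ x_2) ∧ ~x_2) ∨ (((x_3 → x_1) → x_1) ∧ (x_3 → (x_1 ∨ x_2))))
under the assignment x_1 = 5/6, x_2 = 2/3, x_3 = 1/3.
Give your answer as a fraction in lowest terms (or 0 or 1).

x_3 ∧ x_3 = 1/3 ∧ 1/3 = 1/3
(x_3 ∧ x_3) ∧ x_1 = 1/3 ∧ 5/6 = 1/3
~x_3 = ~1/3 = 2/3
~x_3 → x_2 = 2/3 → 2/3 = 1
((x_3 ∧ x_3) ∧ x_1) → (~x_3 → x_2) = 1/3 → 1 = 1
x_3 ∨ x_2 = 1/3 ∨ 2/3 = 2/3
(x_3 ∨ x_2) ∧ x_2 = 2/3 ∧ 2/3 = 2/3
~x_2 = ~2/3 = 1/3
((x_3 ∨ x_2) ∧ x_2) ∧ ~x_2 = 2/3 ∧ 1/3 = 1/3
x_3 → x_1 = 1/3 → 5/6 = 1
(x_3 → x_1) → x_1 = 1 → 5/6 = 5/6
x_1 ∨ x_2 = 5/6 ∨ 2/3 = 5/6
x_3 → (x_1 ∨ x_2) = 1/3 → 5/6 = 1
((x_3 → x_1) → x_1) ∧ (x_3 → (x_1 ∨ x_2)) = 5/6 ∧ 1 = 5/6
(((x_3 ∨ x_2) ∧ x_2) ∧ ~x_2) ∨ (((x_3 → x_1) → x_1) ∧ (x_3 → (x_1 ∨ x_2))) = 1/3 ∨ 5/6 = 5/6
(((x_3 ∧ x_3) ∧ x_1) → (~x_3 → x_2)) → ((((x_3 ∨ x_2) ∧ x_2) ∧ ~x_2) ∨ (((x_3 → x_1) → x_1) ∧ (x_3 → (x_1 ∨ x_2)))) = 1 → 5/6 = 5/6

5/6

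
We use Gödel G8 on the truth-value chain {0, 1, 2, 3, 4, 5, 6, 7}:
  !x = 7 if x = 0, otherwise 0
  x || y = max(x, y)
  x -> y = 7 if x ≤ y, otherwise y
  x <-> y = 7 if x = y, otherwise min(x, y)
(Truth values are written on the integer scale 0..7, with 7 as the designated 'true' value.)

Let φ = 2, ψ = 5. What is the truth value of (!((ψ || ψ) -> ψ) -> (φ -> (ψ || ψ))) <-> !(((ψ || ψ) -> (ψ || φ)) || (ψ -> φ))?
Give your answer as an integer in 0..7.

0

ψ || ψ = 5 || 5 = 5
(ψ || ψ) -> ψ = 5 -> 5 = 7
!((ψ || ψ) -> ψ) = !7 = 0
ψ || ψ = 5 || 5 = 5
φ -> (ψ || ψ) = 2 -> 5 = 7
!((ψ || ψ) -> ψ) -> (φ -> (ψ || ψ)) = 0 -> 7 = 7
ψ || ψ = 5 || 5 = 5
ψ || φ = 5 || 2 = 5
(ψ || ψ) -> (ψ || φ) = 5 -> 5 = 7
ψ -> φ = 5 -> 2 = 2
((ψ || ψ) -> (ψ || φ)) || (ψ -> φ) = 7 || 2 = 7
!(((ψ || ψ) -> (ψ || φ)) || (ψ -> φ)) = !7 = 0
(!((ψ || ψ) -> ψ) -> (φ -> (ψ || ψ))) <-> !(((ψ || ψ) -> (ψ || φ)) || (ψ -> φ)) = 7 <-> 0 = 0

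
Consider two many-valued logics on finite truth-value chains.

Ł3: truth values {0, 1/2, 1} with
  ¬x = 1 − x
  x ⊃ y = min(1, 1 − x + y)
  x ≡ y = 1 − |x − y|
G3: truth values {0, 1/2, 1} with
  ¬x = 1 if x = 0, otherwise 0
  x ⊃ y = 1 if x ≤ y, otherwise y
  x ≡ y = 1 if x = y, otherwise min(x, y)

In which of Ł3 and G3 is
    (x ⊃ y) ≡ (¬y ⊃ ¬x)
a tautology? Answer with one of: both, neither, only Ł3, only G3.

only Ł3

In Ł3: every assignment gives 1 — tautology.
In G3: at x = 1, y = 1/2 the value is 1/2 — not a tautology.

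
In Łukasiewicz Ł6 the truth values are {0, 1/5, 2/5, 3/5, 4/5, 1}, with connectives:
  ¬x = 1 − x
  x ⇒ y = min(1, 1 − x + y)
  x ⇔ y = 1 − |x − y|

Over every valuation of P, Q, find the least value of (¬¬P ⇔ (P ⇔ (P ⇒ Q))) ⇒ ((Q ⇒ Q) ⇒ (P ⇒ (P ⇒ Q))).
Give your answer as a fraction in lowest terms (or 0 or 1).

Take P = 4/5, Q = 0:
¬P = ¬4/5 = 1/5
¬¬P = ¬1/5 = 4/5
P ⇒ Q = 4/5 ⇒ 0 = 1/5
P ⇔ (P ⇒ Q) = 4/5 ⇔ 1/5 = 2/5
¬¬P ⇔ (P ⇔ (P ⇒ Q)) = 4/5 ⇔ 2/5 = 3/5
Q ⇒ Q = 0 ⇒ 0 = 1
P ⇒ Q = 4/5 ⇒ 0 = 1/5
P ⇒ (P ⇒ Q) = 4/5 ⇒ 1/5 = 2/5
(Q ⇒ Q) ⇒ (P ⇒ (P ⇒ Q)) = 1 ⇒ 2/5 = 2/5
(¬¬P ⇔ (P ⇔ (P ⇒ Q))) ⇒ ((Q ⇒ Q) ⇒ (P ⇒ (P ⇒ Q))) = 3/5 ⇒ 2/5 = 4/5
No assignment yields a value below 4/5, so this is the minimum.

4/5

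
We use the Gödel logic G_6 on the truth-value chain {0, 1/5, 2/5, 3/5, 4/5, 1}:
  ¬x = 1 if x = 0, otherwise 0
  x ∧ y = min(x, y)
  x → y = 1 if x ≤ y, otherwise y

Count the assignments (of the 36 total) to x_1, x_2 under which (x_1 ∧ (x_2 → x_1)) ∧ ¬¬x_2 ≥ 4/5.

value 1: 5 assignments (counts)
value 4/5: 5 assignments (counts)
value 3/5: 5 assignments
value 2/5: 5 assignments
value 1/5: 5 assignments
value 0: 11 assignments
So 10 of the 36 assignments meet the threshold.

10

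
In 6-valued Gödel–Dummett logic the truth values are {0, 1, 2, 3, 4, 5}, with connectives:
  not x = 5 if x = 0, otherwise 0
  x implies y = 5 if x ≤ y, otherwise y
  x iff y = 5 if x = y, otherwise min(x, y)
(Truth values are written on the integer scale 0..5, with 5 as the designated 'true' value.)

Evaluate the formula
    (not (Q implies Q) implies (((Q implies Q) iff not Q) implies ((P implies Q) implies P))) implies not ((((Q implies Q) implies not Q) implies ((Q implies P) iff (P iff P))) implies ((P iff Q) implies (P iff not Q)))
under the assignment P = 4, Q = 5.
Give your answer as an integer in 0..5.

5

Q implies Q = 5 implies 5 = 5
not (Q implies Q) = not 5 = 0
Q implies Q = 5 implies 5 = 5
not Q = not 5 = 0
(Q implies Q) iff not Q = 5 iff 0 = 0
P implies Q = 4 implies 5 = 5
(P implies Q) implies P = 5 implies 4 = 4
((Q implies Q) iff not Q) implies ((P implies Q) implies P) = 0 implies 4 = 5
not (Q implies Q) implies (((Q implies Q) iff not Q) implies ((P implies Q) implies P)) = 0 implies 5 = 5
Q implies Q = 5 implies 5 = 5
not Q = not 5 = 0
(Q implies Q) implies not Q = 5 implies 0 = 0
Q implies P = 5 implies 4 = 4
P iff P = 4 iff 4 = 5
(Q implies P) iff (P iff P) = 4 iff 5 = 4
((Q implies Q) implies not Q) implies ((Q implies P) iff (P iff P)) = 0 implies 4 = 5
P iff Q = 4 iff 5 = 4
not Q = not 5 = 0
P iff not Q = 4 iff 0 = 0
(P iff Q) implies (P iff not Q) = 4 implies 0 = 0
(((Q implies Q) implies not Q) implies ((Q implies P) iff (P iff P))) implies ((P iff Q) implies (P iff not Q)) = 5 implies 0 = 0
not ((((Q implies Q) implies not Q) implies ((Q implies P) iff (P iff P))) implies ((P iff Q) implies (P iff not Q))) = not 0 = 5
(not (Q implies Q) implies (((Q implies Q) iff not Q) implies ((P implies Q) implies P))) implies not ((((Q implies Q) implies not Q) implies ((Q implies P) iff (P iff P))) implies ((P iff Q) implies (P iff not Q))) = 5 implies 5 = 5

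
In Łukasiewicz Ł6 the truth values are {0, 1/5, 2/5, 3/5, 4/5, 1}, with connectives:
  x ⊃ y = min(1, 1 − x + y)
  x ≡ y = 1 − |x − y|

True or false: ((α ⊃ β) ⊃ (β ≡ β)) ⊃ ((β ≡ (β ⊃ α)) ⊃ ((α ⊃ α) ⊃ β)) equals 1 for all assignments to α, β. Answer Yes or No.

Counterexample: take α = 0, β = 1/5.
α ⊃ β = 0 ⊃ 1/5 = 1
β ≡ β = 1/5 ≡ 1/5 = 1
(α ⊃ β) ⊃ (β ≡ β) = 1 ⊃ 1 = 1
β ⊃ α = 1/5 ⊃ 0 = 4/5
β ≡ (β ⊃ α) = 1/5 ≡ 4/5 = 2/5
α ⊃ α = 0 ⊃ 0 = 1
(α ⊃ α) ⊃ β = 1 ⊃ 1/5 = 1/5
(β ≡ (β ⊃ α)) ⊃ ((α ⊃ α) ⊃ β) = 2/5 ⊃ 1/5 = 4/5
((α ⊃ β) ⊃ (β ≡ β)) ⊃ ((β ≡ (β ⊃ α)) ⊃ ((α ⊃ α) ⊃ β)) = 1 ⊃ 4/5 = 4/5
This gives 4/5 ≠ 1.

No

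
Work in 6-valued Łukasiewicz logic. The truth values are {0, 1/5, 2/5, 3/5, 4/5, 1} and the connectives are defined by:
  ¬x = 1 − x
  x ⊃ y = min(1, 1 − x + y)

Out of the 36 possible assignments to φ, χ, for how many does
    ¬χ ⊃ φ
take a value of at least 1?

value 1: 21 assignments (counts)
value 4/5: 5 assignments
value 3/5: 4 assignments
value 2/5: 3 assignments
value 1/5: 2 assignments
value 0: 1 assignment
So 21 of the 36 assignments meet the threshold.

21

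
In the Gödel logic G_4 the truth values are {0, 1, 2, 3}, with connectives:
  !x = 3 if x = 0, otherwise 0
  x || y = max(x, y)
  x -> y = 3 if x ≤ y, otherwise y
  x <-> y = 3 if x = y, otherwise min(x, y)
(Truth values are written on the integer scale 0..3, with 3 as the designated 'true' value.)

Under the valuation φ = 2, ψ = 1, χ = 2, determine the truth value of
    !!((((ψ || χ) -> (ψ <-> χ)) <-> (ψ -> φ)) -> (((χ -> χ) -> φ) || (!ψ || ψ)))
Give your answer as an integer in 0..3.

ψ || χ = 1 || 2 = 2
ψ <-> χ = 1 <-> 2 = 1
(ψ || χ) -> (ψ <-> χ) = 2 -> 1 = 1
ψ -> φ = 1 -> 2 = 3
((ψ || χ) -> (ψ <-> χ)) <-> (ψ -> φ) = 1 <-> 3 = 1
χ -> χ = 2 -> 2 = 3
(χ -> χ) -> φ = 3 -> 2 = 2
!ψ = !1 = 0
!ψ || ψ = 0 || 1 = 1
((χ -> χ) -> φ) || (!ψ || ψ) = 2 || 1 = 2
(((ψ || χ) -> (ψ <-> χ)) <-> (ψ -> φ)) -> (((χ -> χ) -> φ) || (!ψ || ψ)) = 1 -> 2 = 3
!((((ψ || χ) -> (ψ <-> χ)) <-> (ψ -> φ)) -> (((χ -> χ) -> φ) || (!ψ || ψ))) = !3 = 0
!!((((ψ || χ) -> (ψ <-> χ)) <-> (ψ -> φ)) -> (((χ -> χ) -> φ) || (!ψ || ψ))) = !0 = 3

3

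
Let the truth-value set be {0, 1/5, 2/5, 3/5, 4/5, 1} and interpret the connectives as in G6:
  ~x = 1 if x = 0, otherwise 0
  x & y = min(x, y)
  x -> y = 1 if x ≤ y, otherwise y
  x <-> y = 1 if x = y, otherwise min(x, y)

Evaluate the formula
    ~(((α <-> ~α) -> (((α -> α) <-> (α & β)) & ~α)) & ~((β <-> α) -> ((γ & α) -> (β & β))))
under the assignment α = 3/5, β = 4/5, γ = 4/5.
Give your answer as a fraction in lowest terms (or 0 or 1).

~α = ~3/5 = 0
α <-> ~α = 3/5 <-> 0 = 0
α -> α = 3/5 -> 3/5 = 1
α & β = 3/5 & 4/5 = 3/5
(α -> α) <-> (α & β) = 1 <-> 3/5 = 3/5
~α = ~3/5 = 0
((α -> α) <-> (α & β)) & ~α = 3/5 & 0 = 0
(α <-> ~α) -> (((α -> α) <-> (α & β)) & ~α) = 0 -> 0 = 1
β <-> α = 4/5 <-> 3/5 = 3/5
γ & α = 4/5 & 3/5 = 3/5
β & β = 4/5 & 4/5 = 4/5
(γ & α) -> (β & β) = 3/5 -> 4/5 = 1
(β <-> α) -> ((γ & α) -> (β & β)) = 3/5 -> 1 = 1
~((β <-> α) -> ((γ & α) -> (β & β))) = ~1 = 0
((α <-> ~α) -> (((α -> α) <-> (α & β)) & ~α)) & ~((β <-> α) -> ((γ & α) -> (β & β))) = 1 & 0 = 0
~(((α <-> ~α) -> (((α -> α) <-> (α & β)) & ~α)) & ~((β <-> α) -> ((γ & α) -> (β & β)))) = ~0 = 1

1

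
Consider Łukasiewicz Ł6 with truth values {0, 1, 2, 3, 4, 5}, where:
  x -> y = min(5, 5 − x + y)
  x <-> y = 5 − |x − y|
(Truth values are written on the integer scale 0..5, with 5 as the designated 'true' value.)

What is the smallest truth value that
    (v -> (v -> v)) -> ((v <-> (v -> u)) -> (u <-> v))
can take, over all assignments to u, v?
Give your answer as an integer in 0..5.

3

Take u = 0, v = 3:
v -> v = 3 -> 3 = 5
v -> (v -> v) = 3 -> 5 = 5
v -> u = 3 -> 0 = 2
v <-> (v -> u) = 3 <-> 2 = 4
u <-> v = 0 <-> 3 = 2
(v <-> (v -> u)) -> (u <-> v) = 4 -> 2 = 3
(v -> (v -> v)) -> ((v <-> (v -> u)) -> (u <-> v)) = 5 -> 3 = 3
No assignment yields a value below 3, so this is the minimum.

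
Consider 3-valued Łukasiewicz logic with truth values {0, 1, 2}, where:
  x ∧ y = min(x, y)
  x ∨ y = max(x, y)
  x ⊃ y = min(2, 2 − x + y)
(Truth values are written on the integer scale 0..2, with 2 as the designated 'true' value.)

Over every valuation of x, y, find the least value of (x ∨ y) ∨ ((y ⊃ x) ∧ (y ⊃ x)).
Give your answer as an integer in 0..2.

Take x = 0, y = 1:
x ∨ y = 0 ∨ 1 = 1
y ⊃ x = 1 ⊃ 0 = 1
y ⊃ x = 1 ⊃ 0 = 1
(y ⊃ x) ∧ (y ⊃ x) = 1 ∧ 1 = 1
(x ∨ y) ∨ ((y ⊃ x) ∧ (y ⊃ x)) = 1 ∨ 1 = 1
No assignment yields a value below 1, so this is the minimum.

1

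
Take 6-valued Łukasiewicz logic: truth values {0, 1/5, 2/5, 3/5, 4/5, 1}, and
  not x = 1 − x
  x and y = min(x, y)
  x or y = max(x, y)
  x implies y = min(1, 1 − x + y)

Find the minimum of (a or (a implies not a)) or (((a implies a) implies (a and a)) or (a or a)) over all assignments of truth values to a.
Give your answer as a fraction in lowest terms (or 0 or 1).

Take a = 3/5:
not a = not 3/5 = 2/5
a implies not a = 3/5 implies 2/5 = 4/5
a or (a implies not a) = 3/5 or 4/5 = 4/5
a implies a = 3/5 implies 3/5 = 1
a and a = 3/5 and 3/5 = 3/5
(a implies a) implies (a and a) = 1 implies 3/5 = 3/5
a or a = 3/5 or 3/5 = 3/5
((a implies a) implies (a and a)) or (a or a) = 3/5 or 3/5 = 3/5
(a or (a implies not a)) or (((a implies a) implies (a and a)) or (a or a)) = 4/5 or 3/5 = 4/5
No assignment yields a value below 4/5, so this is the minimum.

4/5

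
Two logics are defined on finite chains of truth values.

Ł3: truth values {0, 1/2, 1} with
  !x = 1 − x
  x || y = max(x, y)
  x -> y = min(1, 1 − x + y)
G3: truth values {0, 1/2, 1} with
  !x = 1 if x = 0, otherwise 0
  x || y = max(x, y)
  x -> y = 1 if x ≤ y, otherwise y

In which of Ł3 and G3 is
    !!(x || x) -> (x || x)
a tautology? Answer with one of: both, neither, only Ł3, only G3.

only Ł3

In Ł3: every assignment gives 1 — tautology.
In G3: at x = 1/2 the value is 1/2 — not a tautology.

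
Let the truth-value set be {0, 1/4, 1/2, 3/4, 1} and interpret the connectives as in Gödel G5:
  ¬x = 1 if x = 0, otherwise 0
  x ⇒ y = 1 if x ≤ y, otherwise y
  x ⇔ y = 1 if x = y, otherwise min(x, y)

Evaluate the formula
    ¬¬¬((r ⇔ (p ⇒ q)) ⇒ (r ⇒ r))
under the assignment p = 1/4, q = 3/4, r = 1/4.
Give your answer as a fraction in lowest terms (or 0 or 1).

0

p ⇒ q = 1/4 ⇒ 3/4 = 1
r ⇔ (p ⇒ q) = 1/4 ⇔ 1 = 1/4
r ⇒ r = 1/4 ⇒ 1/4 = 1
(r ⇔ (p ⇒ q)) ⇒ (r ⇒ r) = 1/4 ⇒ 1 = 1
¬((r ⇔ (p ⇒ q)) ⇒ (r ⇒ r)) = ¬1 = 0
¬¬((r ⇔ (p ⇒ q)) ⇒ (r ⇒ r)) = ¬0 = 1
¬¬¬((r ⇔ (p ⇒ q)) ⇒ (r ⇒ r)) = ¬1 = 0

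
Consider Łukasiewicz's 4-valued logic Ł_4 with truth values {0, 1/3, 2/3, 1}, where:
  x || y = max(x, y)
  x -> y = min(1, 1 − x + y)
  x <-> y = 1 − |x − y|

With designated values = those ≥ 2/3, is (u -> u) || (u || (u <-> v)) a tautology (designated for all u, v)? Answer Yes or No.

Yes

u = 0, v = 0 ↦ 1
u = 0, v = 1/3 ↦ 1
u = 0, v = 2/3 ↦ 1
u = 0, v = 1 ↦ 1
u = 1/3, v = 0 ↦ 1
u = 1/3, v = 1/3 ↦ 1
u = 1/3, v = 2/3 ↦ 1
u = 1/3, v = 1 ↦ 1
u = 2/3, v = 0 ↦ 1
u = 2/3, v = 1/3 ↦ 1
u = 2/3, v = 2/3 ↦ 1
u = 2/3, v = 1 ↦ 1
u = 1, v = 0 ↦ 1
u = 1, v = 1/3 ↦ 1
u = 1, v = 2/3 ↦ 1
u = 1, v = 1 ↦ 1
Every assignment gives a value ≥ 2/3.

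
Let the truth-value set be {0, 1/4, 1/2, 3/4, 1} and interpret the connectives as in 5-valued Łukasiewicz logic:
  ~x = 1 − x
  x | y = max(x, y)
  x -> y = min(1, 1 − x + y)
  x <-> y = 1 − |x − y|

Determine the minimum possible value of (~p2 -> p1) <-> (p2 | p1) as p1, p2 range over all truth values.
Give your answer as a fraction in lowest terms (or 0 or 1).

Take p1 = 1/2, p2 = 1/2:
~p2 = ~1/2 = 1/2
~p2 -> p1 = 1/2 -> 1/2 = 1
p2 | p1 = 1/2 | 1/2 = 1/2
(~p2 -> p1) <-> (p2 | p1) = 1 <-> 1/2 = 1/2
No assignment yields a value below 1/2, so this is the minimum.

1/2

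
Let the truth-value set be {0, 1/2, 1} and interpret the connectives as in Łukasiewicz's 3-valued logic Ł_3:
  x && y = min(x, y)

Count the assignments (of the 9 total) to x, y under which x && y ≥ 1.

x = 0, y = 0 ↦ 0  <
x = 0, y = 1/2 ↦ 0  <
x = 0, y = 1 ↦ 0  <
x = 1/2, y = 0 ↦ 0  <
x = 1/2, y = 1/2 ↦ 1/2  <
x = 1/2, y = 1 ↦ 1/2  <
x = 1, y = 0 ↦ 0  <
x = 1, y = 1/2 ↦ 1/2  <
x = 1, y = 1 ↦ 1  ≥
So 1 of the 9 assignments meets the threshold.

1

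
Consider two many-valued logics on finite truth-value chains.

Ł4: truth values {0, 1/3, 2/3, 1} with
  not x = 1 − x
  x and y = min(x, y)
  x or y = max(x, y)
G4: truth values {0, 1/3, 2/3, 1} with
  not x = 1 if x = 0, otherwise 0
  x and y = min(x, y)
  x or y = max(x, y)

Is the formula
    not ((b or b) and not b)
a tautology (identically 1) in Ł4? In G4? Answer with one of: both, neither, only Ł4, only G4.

In Ł4: at b = 1/3 the value is 2/3 — not a tautology.
In G4: every assignment gives 1 — tautology.

only G4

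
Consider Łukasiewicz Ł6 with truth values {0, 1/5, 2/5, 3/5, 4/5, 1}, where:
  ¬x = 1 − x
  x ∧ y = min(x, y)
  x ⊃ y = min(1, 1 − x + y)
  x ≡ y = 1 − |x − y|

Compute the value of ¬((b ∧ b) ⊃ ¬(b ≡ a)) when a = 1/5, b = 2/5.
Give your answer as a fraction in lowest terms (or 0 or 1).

1/5

b ∧ b = 2/5 ∧ 2/5 = 2/5
b ≡ a = 2/5 ≡ 1/5 = 4/5
¬(b ≡ a) = ¬4/5 = 1/5
(b ∧ b) ⊃ ¬(b ≡ a) = 2/5 ⊃ 1/5 = 4/5
¬((b ∧ b) ⊃ ¬(b ≡ a)) = ¬4/5 = 1/5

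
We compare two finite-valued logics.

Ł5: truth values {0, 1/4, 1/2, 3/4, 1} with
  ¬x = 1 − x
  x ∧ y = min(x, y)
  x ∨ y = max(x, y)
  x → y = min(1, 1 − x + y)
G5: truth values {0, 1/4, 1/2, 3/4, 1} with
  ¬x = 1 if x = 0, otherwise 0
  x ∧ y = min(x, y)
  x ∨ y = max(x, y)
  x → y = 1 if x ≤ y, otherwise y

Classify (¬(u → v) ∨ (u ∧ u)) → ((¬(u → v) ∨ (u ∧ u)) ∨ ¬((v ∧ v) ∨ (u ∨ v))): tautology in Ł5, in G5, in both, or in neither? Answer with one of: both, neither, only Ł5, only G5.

In Ł5: every assignment gives 1 — tautology.
In G5: every assignment gives 1 — tautology.

both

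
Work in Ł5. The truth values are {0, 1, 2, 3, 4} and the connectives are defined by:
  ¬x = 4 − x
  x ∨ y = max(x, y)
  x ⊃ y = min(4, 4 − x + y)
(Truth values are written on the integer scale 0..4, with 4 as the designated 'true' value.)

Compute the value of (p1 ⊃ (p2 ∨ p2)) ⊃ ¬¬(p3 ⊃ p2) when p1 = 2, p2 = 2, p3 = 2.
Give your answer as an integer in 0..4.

p2 ∨ p2 = 2 ∨ 2 = 2
p1 ⊃ (p2 ∨ p2) = 2 ⊃ 2 = 4
p3 ⊃ p2 = 2 ⊃ 2 = 4
¬(p3 ⊃ p2) = ¬4 = 0
¬¬(p3 ⊃ p2) = ¬0 = 4
(p1 ⊃ (p2 ∨ p2)) ⊃ ¬¬(p3 ⊃ p2) = 4 ⊃ 4 = 4

4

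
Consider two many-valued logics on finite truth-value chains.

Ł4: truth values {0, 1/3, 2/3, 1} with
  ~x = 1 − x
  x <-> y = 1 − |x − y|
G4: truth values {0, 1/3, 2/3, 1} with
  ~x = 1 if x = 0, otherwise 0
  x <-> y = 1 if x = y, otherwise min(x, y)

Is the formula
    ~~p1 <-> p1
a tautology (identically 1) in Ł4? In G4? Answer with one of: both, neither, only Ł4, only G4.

only Ł4

In Ł4: every assignment gives 1 — tautology.
In G4: at p1 = 1/3 the value is 1/3 — not a tautology.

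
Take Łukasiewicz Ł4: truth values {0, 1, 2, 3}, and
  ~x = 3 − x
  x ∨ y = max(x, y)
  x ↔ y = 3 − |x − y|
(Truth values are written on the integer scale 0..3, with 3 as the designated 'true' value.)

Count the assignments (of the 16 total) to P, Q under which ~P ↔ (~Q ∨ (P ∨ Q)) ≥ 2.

10

P = 0, Q = 0 ↦ 3  ≥
P = 0, Q = 1 ↦ 2  ≥
P = 0, Q = 2 ↦ 2  ≥
P = 0, Q = 3 ↦ 3  ≥
P = 1, Q = 0 ↦ 2  ≥
P = 1, Q = 1 ↦ 3  ≥
P = 1, Q = 2 ↦ 3  ≥
P = 1, Q = 3 ↦ 2  ≥
P = 2, Q = 0 ↦ 1  <
P = 2, Q = 1 ↦ 2  ≥
P = 2, Q = 2 ↦ 2  ≥
P = 2, Q = 3 ↦ 1  <
P = 3, Q = 0 ↦ 0  <
P = 3, Q = 1 ↦ 0  <
P = 3, Q = 2 ↦ 0  <
P = 3, Q = 3 ↦ 0  <
So 10 of the 16 assignments meet the threshold.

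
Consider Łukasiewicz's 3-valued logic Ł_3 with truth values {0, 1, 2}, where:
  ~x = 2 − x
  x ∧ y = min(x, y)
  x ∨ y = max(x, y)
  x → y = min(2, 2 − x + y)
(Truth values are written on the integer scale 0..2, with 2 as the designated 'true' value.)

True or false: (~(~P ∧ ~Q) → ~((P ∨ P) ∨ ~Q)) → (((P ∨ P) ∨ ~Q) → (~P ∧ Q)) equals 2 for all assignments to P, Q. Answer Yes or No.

No

Counterexample: take P = 0, Q = 0.
~P = ~0 = 2
~Q = ~0 = 2
~P ∧ ~Q = 2 ∧ 2 = 2
~(~P ∧ ~Q) = ~2 = 0
P ∨ P = 0 ∨ 0 = 0
~Q = ~0 = 2
(P ∨ P) ∨ ~Q = 0 ∨ 2 = 2
~((P ∨ P) ∨ ~Q) = ~2 = 0
~(~P ∧ ~Q) → ~((P ∨ P) ∨ ~Q) = 0 → 0 = 2
P ∨ P = 0 ∨ 0 = 0
~Q = ~0 = 2
(P ∨ P) ∨ ~Q = 0 ∨ 2 = 2
~P = ~0 = 2
~P ∧ Q = 2 ∧ 0 = 0
((P ∨ P) ∨ ~Q) → (~P ∧ Q) = 2 → 0 = 0
(~(~P ∧ ~Q) → ~((P ∨ P) ∨ ~Q)) → (((P ∨ P) ∨ ~Q) → (~P ∧ Q)) = 2 → 0 = 0
This gives 0 ≠ 2.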